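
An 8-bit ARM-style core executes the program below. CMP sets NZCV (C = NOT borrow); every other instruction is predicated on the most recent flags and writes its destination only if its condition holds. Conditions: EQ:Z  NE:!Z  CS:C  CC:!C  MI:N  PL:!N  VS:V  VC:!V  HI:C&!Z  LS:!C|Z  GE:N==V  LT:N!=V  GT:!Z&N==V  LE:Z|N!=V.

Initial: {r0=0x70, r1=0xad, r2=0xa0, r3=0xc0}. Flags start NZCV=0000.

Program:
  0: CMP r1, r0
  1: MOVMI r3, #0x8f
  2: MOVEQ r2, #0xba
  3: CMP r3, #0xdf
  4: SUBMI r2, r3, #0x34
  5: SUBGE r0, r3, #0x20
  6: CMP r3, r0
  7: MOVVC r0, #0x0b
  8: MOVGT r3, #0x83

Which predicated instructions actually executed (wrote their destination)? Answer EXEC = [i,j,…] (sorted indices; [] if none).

EXEC = [4]

0: ✓ CMP  NZCV=0011
1: · MOVMI
2: · MOVEQ
3: ✓ CMP  NZCV=1000
4: ✓ SUBMI  r2←0x8c
5: · SUBGE
6: ✓ CMP  NZCV=0011
7: · MOVVC
8: · MOVGT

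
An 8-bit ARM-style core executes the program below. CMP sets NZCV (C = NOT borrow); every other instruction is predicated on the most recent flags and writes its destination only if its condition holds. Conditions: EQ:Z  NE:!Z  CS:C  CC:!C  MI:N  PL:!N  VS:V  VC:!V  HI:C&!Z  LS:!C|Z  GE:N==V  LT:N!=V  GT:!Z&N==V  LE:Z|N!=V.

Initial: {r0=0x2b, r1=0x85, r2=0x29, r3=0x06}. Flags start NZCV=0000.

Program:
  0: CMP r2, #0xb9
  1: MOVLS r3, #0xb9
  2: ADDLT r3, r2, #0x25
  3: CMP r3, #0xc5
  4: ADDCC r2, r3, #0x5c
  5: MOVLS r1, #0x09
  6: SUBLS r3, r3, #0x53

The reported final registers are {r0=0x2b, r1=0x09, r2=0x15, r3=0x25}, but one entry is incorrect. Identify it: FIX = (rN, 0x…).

FIX = (r3, 0x66)

0: ✓ CMP  NZCV=0000
1: ✓ MOVLS  r3←0xb9
2: · ADDLT
3: ✓ CMP  NZCV=1000
4: ✓ ADDCC  r2←0x15
5: ✓ MOVLS  r1←0x09
6: ✓ SUBLS  r3←0x66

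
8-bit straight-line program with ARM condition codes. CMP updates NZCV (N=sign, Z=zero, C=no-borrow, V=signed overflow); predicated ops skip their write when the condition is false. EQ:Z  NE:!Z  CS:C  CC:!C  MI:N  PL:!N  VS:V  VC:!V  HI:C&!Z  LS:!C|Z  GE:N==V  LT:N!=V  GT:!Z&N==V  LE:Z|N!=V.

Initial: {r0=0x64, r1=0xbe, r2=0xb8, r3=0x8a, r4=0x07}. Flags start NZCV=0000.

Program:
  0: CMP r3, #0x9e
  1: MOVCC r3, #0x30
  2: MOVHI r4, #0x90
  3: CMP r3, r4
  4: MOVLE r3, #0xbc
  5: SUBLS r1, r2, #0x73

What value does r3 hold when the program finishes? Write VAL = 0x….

0: ✓ CMP  NZCV=1000
1: ✓ MOVCC  r3←0x30
2: · MOVHI
3: ✓ CMP  NZCV=0010
4: · MOVLE
5: · SUBLS

VAL = 0x30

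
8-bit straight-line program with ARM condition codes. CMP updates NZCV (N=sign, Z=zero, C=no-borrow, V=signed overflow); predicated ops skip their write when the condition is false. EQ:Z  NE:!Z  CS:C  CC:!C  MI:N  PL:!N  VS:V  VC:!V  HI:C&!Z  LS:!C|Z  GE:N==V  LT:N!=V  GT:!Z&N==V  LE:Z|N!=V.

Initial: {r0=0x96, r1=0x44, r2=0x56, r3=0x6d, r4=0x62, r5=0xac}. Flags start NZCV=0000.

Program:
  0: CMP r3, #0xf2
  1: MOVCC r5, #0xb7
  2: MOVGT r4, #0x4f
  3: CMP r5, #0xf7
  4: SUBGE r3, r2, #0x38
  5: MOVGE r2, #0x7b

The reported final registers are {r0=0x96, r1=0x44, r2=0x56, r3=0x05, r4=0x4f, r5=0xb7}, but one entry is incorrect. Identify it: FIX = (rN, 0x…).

FIX = (r3, 0x6d)

0: ✓ CMP  NZCV=0000
1: ✓ MOVCC  r5←0xb7
2: ✓ MOVGT  r4←0x4f
3: ✓ CMP  NZCV=1000
4: · SUBGE
5: · MOVGE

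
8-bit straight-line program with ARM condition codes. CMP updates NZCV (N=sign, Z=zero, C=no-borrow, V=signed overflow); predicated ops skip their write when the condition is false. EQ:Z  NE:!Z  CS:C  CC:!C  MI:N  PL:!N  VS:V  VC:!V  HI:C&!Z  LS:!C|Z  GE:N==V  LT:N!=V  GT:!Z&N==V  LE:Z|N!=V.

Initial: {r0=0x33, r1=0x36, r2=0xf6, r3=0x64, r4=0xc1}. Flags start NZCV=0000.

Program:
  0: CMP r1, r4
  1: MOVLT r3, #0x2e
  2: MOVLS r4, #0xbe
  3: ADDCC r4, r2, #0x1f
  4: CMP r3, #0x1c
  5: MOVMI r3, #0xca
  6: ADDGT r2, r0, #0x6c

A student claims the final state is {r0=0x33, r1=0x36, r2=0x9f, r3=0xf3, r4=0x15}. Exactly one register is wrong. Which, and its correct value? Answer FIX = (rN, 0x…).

0: ✓ CMP  NZCV=0000
1: · MOVLT
2: ✓ MOVLS  r4←0xbe
3: ✓ ADDCC  r4←0x15
4: ✓ CMP  NZCV=0010
5: · MOVMI
6: ✓ ADDGT  r2←0x9f

FIX = (r3, 0x64)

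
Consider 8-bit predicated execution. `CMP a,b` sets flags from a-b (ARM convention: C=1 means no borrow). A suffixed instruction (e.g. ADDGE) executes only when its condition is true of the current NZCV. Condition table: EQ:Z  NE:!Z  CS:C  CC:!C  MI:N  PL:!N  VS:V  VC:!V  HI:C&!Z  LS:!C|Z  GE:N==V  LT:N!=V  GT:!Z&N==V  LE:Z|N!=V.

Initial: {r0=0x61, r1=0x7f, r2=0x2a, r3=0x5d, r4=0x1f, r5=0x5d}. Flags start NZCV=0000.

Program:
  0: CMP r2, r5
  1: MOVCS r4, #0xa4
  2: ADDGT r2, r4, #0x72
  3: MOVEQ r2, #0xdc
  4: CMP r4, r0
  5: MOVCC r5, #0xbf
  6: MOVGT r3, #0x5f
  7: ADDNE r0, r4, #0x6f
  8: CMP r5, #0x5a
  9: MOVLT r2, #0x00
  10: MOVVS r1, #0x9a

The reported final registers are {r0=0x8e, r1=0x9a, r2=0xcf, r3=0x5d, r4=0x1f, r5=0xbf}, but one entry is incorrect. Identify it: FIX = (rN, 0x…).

FIX = (r2, 0x00)

0: ✓ CMP  NZCV=1000
1: · MOVCS
2: · ADDGT
3: · MOVEQ
4: ✓ CMP  NZCV=1000
5: ✓ MOVCC  r5←0xbf
6: · MOVGT
7: ✓ ADDNE  r0←0x8e
8: ✓ CMP  NZCV=0011
9: ✓ MOVLT  r2←0x00
10: ✓ MOVVS  r1←0x9a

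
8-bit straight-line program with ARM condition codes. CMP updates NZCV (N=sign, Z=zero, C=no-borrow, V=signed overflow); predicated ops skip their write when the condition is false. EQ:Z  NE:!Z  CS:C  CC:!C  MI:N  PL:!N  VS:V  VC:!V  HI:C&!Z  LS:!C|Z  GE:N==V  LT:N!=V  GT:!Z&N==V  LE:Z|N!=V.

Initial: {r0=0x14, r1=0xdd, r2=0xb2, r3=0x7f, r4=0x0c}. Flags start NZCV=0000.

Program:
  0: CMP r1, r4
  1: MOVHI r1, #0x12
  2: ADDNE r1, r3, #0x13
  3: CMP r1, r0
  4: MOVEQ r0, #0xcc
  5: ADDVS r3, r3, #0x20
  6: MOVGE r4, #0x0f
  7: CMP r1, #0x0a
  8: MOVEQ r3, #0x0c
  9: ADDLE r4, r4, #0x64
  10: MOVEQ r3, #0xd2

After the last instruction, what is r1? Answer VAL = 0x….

[0] flags=1010 → (cmp)
[1] flags=1010 HI?T → r1=0x12
[2] flags=1010 NE?T → r1=0x92
[3] flags=0011 → (cmp)
[4] flags=0011 EQ?F → skip
[5] flags=0011 VS?T → r3=0x9f
[6] flags=0011 GE?F → skip
[7] flags=1010 → (cmp)
[8] flags=1010 EQ?F → skip
[9] flags=1010 LE?T → r4=0x70
[10] flags=1010 EQ?F → skip

VAL = 0x92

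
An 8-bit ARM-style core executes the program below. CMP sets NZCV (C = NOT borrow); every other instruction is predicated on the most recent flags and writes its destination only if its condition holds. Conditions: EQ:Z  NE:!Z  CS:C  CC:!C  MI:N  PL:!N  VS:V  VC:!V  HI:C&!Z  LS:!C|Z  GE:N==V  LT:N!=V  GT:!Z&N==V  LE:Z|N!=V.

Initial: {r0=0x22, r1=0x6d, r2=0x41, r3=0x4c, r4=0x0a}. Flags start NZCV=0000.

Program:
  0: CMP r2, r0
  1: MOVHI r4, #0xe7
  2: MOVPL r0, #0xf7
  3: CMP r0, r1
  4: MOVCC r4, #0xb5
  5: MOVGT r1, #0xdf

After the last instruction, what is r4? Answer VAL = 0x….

VAL = 0xe7

0: ✓ CMP  NZCV=0010
1: ✓ MOVHI  r4←0xe7
2: ✓ MOVPL  r0←0xf7
3: ✓ CMP  NZCV=1010
4: · MOVCC
5: · MOVGT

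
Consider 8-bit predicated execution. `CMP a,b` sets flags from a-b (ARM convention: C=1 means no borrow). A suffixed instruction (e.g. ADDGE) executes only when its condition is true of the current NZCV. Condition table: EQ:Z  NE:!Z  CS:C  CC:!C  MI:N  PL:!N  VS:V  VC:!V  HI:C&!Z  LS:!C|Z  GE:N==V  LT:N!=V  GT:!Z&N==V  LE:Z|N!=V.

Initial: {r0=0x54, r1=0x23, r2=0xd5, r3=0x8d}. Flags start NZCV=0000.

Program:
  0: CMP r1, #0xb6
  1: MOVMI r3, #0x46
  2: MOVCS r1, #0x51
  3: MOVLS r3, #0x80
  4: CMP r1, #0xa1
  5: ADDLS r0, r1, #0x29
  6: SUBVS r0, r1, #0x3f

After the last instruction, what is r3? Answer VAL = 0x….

[0] flags=0000 → (cmp)
[1] flags=0000 MI?F → skip
[2] flags=0000 CS?F → skip
[3] flags=0000 LS?T → r3=0x80
[4] flags=1001 → (cmp)
[5] flags=1001 LS?T → r0=0x4c
[6] flags=1001 VS?T → r0=0xe4

VAL = 0x80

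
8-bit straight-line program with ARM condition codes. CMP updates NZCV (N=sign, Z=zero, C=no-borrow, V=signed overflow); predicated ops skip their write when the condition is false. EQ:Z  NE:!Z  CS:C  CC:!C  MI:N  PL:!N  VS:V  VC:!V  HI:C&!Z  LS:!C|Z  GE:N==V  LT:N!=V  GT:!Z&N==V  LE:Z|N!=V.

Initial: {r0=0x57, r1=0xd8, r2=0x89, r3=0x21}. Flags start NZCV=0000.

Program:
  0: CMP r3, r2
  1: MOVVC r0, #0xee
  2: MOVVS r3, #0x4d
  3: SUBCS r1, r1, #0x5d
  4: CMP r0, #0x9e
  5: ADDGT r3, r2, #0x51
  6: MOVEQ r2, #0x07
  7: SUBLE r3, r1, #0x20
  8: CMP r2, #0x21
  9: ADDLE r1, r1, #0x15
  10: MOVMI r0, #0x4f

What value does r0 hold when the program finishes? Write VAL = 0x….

VAL = 0x57

0: ✓ CMP  NZCV=1001
1: · MOVVC
2: ✓ MOVVS  r3←0x4d
3: · SUBCS
4: ✓ CMP  NZCV=1001
5: ✓ ADDGT  r3←0xda
6: · MOVEQ
7: · SUBLE
8: ✓ CMP  NZCV=0011
9: ✓ ADDLE  r1←0xed
10: · MOVMI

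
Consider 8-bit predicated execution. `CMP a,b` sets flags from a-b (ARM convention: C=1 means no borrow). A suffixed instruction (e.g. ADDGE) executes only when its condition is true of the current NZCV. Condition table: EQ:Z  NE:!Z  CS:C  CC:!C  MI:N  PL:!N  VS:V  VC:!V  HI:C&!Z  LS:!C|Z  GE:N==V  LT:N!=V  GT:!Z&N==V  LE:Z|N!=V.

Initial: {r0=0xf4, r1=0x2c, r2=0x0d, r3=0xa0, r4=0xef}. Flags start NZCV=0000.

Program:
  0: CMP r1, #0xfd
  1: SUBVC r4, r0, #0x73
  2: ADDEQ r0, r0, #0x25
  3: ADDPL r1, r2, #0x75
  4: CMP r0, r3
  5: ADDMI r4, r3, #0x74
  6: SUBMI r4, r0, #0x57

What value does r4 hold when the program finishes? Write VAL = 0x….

VAL = 0x81

0: ✓ CMP  NZCV=0000
1: ✓ SUBVC  r4←0x81
2: · ADDEQ
3: ✓ ADDPL  r1←0x82
4: ✓ CMP  NZCV=0010
5: · ADDMI
6: · SUBMI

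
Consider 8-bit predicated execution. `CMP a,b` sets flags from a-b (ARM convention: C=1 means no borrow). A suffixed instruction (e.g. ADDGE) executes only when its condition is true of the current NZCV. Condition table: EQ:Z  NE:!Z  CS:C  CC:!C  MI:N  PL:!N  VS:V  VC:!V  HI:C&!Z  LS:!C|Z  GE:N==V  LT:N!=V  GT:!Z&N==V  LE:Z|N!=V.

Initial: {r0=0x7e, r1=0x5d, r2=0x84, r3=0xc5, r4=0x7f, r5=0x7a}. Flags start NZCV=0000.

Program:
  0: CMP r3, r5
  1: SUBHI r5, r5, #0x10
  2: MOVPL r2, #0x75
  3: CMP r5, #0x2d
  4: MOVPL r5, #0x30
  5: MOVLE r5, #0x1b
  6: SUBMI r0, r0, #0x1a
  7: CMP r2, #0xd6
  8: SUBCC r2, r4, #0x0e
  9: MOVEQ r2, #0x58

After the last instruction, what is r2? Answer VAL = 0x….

VAL = 0x71

[0] flags=0011 → (cmp)
[1] flags=0011 HI?T → r5=0x6a
[2] flags=0011 PL?T → r2=0x75
[3] flags=0010 → (cmp)
[4] flags=0010 PL?T → r5=0x30
[5] flags=0010 LE?F → skip
[6] flags=0010 MI?F → skip
[7] flags=1001 → (cmp)
[8] flags=1001 CC?T → r2=0x71
[9] flags=1001 EQ?F → skip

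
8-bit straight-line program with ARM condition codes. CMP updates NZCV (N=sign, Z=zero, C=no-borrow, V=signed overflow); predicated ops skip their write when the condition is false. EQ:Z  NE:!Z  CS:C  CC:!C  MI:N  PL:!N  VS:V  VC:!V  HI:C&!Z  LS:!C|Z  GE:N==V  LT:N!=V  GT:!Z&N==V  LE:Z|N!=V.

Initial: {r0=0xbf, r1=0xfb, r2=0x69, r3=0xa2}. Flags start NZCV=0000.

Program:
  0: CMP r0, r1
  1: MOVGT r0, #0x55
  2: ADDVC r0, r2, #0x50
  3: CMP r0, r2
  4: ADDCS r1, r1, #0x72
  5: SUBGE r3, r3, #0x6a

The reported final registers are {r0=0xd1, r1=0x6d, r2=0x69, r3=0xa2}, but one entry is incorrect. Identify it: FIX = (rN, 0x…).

0: ✓ CMP  NZCV=1000
1: · MOVGT
2: ✓ ADDVC  r0←0xb9
3: ✓ CMP  NZCV=0011
4: ✓ ADDCS  r1←0x6d
5: · SUBGE

FIX = (r0, 0xb9)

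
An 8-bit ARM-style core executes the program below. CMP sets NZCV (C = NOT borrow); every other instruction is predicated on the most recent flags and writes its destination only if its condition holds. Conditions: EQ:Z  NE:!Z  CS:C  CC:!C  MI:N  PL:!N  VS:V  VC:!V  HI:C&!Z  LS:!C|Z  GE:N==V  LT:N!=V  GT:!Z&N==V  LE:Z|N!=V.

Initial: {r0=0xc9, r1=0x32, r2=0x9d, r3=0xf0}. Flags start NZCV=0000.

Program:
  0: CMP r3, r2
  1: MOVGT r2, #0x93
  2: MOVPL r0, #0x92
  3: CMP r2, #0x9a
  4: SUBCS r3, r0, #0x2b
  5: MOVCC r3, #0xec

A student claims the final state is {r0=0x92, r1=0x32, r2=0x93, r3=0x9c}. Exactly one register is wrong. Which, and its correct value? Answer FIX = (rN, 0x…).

[0] flags=0010 → (cmp)
[1] flags=0010 GT?T → r2=0x93
[2] flags=0010 PL?T → r0=0x92
[3] flags=1000 → (cmp)
[4] flags=1000 CS?F → skip
[5] flags=1000 CC?T → r3=0xec

FIX = (r3, 0xec)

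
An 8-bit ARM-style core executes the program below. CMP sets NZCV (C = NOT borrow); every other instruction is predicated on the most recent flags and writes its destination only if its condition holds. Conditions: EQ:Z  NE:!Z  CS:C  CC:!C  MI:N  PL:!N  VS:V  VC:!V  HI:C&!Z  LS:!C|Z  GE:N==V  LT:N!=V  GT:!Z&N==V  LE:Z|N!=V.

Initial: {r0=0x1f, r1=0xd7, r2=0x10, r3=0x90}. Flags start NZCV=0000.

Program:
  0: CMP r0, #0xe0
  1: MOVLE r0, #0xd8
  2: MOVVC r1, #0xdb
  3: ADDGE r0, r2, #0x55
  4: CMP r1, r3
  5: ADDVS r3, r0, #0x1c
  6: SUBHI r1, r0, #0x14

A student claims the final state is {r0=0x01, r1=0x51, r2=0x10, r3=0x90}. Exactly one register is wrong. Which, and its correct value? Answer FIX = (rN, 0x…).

FIX = (r0, 0x65)

[0] flags=0000 → (cmp)
[1] flags=0000 LE?F → skip
[2] flags=0000 VC?T → r1=0xdb
[3] flags=0000 GE?T → r0=0x65
[4] flags=0010 → (cmp)
[5] flags=0010 VS?F → skip
[6] flags=0010 HI?T → r1=0x51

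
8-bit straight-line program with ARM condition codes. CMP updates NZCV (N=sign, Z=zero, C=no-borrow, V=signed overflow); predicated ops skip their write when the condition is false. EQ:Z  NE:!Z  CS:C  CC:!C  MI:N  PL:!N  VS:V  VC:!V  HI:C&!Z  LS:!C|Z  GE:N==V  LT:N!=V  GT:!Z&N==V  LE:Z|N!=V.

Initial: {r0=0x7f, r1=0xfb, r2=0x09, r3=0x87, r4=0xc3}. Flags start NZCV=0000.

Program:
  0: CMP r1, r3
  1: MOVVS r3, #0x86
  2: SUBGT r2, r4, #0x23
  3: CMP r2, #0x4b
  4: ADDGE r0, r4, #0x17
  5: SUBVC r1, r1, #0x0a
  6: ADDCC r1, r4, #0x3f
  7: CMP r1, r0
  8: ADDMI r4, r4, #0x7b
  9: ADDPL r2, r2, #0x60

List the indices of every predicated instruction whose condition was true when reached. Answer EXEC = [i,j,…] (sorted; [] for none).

EXEC = [2,9]

[0] flags=0010 → (cmp)
[1] flags=0010 VS?F → skip
[2] flags=0010 GT?T → r2=0xa0
[3] flags=0011 → (cmp)
[4] flags=0011 GE?F → skip
[5] flags=0011 VC?F → skip
[6] flags=0011 CC?F → skip
[7] flags=0011 → (cmp)
[8] flags=0011 MI?F → skip
[9] flags=0011 PL?T → r2=0x00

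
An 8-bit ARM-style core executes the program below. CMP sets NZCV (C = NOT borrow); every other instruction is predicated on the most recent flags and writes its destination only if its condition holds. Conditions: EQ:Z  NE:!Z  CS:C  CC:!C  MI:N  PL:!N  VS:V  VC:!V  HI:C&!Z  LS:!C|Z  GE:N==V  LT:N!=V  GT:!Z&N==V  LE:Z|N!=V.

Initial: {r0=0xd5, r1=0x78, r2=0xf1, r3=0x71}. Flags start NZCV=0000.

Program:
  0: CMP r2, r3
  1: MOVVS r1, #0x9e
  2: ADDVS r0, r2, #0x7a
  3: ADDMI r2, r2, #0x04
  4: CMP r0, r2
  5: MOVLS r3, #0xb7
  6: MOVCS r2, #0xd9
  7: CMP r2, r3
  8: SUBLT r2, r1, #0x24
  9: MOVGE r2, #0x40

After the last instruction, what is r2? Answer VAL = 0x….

[0] flags=1010 → (cmp)
[1] flags=1010 VS?F → skip
[2] flags=1010 VS?F → skip
[3] flags=1010 MI?T → r2=0xf5
[4] flags=1000 → (cmp)
[5] flags=1000 LS?T → r3=0xb7
[6] flags=1000 CS?F → skip
[7] flags=0010 → (cmp)
[8] flags=0010 LT?F → skip
[9] flags=0010 GE?T → r2=0x40

VAL = 0x40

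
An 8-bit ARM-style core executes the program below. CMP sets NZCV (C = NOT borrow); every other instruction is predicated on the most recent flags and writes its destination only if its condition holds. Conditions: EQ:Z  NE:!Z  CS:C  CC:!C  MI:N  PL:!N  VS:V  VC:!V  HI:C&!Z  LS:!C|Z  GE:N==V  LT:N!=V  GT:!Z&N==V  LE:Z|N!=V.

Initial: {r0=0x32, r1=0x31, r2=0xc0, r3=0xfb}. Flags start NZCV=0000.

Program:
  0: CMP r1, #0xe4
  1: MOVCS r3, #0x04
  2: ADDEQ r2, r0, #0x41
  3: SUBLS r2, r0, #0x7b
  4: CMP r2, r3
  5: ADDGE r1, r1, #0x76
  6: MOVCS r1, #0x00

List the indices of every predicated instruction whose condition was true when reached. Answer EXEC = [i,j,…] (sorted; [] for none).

[0] flags=0000 → (cmp)
[1] flags=0000 CS?F → skip
[2] flags=0000 EQ?F → skip
[3] flags=0000 LS?T → r2=0xb7
[4] flags=1000 → (cmp)
[5] flags=1000 GE?F → skip
[6] flags=1000 CS?F → skip

EXEC = [3]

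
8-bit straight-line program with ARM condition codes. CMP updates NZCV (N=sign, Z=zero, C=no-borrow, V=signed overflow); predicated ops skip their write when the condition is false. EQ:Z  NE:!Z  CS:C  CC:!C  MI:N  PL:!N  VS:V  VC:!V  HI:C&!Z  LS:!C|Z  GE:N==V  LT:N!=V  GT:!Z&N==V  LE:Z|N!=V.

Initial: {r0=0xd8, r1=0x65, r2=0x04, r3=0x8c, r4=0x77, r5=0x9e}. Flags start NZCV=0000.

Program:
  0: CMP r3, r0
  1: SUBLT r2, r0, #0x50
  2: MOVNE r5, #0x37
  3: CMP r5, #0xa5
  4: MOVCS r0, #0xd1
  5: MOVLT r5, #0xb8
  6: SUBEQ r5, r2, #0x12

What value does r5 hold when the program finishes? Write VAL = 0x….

0: ✓ CMP  NZCV=1000
1: ✓ SUBLT  r2←0x88
2: ✓ MOVNE  r5←0x37
3: ✓ CMP  NZCV=1001
4: · MOVCS
5: · MOVLT
6: · SUBEQ

VAL = 0x37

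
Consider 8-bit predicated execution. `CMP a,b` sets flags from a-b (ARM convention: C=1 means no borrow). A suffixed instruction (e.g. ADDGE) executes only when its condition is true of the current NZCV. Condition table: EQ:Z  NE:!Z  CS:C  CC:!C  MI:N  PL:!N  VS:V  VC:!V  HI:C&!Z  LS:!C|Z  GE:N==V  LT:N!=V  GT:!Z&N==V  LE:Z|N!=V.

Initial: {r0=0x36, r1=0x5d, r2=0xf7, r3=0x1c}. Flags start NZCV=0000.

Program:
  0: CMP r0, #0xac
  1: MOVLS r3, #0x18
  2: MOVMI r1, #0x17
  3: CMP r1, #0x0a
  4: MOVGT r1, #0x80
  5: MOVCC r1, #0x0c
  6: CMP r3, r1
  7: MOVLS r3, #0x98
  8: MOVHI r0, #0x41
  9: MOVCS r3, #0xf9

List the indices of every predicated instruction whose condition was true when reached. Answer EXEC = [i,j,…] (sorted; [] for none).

EXEC = [1,2,4,7]

[0] flags=1001 → (cmp)
[1] flags=1001 LS?T → r3=0x18
[2] flags=1001 MI?T → r1=0x17
[3] flags=0010 → (cmp)
[4] flags=0010 GT?T → r1=0x80
[5] flags=0010 CC?F → skip
[6] flags=1001 → (cmp)
[7] flags=1001 LS?T → r3=0x98
[8] flags=1001 HI?F → skip
[9] flags=1001 CS?F → skip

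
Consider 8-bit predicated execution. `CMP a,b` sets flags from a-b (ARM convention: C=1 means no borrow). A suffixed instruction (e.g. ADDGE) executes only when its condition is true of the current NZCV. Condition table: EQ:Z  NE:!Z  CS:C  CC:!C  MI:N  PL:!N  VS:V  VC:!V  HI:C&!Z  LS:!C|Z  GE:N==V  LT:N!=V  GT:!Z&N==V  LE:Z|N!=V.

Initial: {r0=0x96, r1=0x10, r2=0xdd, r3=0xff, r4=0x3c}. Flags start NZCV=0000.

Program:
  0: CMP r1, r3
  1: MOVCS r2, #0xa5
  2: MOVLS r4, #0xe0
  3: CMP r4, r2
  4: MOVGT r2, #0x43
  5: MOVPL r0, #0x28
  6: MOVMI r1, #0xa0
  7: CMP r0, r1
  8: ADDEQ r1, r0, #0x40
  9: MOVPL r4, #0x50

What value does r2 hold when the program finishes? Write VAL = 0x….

[0] flags=0000 → (cmp)
[1] flags=0000 CS?F → skip
[2] flags=0000 LS?T → r4=0xe0
[3] flags=0010 → (cmp)
[4] flags=0010 GT?T → r2=0x43
[5] flags=0010 PL?T → r0=0x28
[6] flags=0010 MI?F → skip
[7] flags=0010 → (cmp)
[8] flags=0010 EQ?F → skip
[9] flags=0010 PL?T → r4=0x50

VAL = 0x43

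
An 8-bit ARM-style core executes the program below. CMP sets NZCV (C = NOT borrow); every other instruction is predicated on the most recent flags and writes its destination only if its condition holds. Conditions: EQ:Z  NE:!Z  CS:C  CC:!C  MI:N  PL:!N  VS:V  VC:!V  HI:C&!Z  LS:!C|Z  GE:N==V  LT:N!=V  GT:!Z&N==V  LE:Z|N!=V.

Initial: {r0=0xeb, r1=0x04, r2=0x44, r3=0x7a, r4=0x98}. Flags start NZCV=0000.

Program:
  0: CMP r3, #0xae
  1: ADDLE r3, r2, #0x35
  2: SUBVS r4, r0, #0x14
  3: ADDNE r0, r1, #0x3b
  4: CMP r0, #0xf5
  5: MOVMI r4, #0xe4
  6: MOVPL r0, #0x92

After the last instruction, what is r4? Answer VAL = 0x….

0: ✓ CMP  NZCV=1001
1: · ADDLE
2: ✓ SUBVS  r4←0xd7
3: ✓ ADDNE  r0←0x3f
4: ✓ CMP  NZCV=0000
5: · MOVMI
6: ✓ MOVPL  r0←0x92

VAL = 0xd7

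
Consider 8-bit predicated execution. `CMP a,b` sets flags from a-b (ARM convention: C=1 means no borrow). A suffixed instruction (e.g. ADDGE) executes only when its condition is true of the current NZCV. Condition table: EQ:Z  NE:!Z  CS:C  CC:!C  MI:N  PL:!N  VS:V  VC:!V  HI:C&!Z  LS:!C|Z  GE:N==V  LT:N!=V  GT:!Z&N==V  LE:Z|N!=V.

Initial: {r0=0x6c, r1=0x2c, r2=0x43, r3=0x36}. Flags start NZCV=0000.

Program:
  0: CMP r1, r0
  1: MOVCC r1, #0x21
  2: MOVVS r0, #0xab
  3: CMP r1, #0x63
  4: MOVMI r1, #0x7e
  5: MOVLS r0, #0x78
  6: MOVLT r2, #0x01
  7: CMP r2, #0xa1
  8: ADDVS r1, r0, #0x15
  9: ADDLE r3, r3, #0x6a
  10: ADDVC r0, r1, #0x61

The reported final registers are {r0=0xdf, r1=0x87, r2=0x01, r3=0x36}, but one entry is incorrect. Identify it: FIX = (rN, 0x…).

FIX = (r1, 0x7e)

0: ✓ CMP  NZCV=1000
1: ✓ MOVCC  r1←0x21
2: · MOVVS
3: ✓ CMP  NZCV=1000
4: ✓ MOVMI  r1←0x7e
5: ✓ MOVLS  r0←0x78
6: ✓ MOVLT  r2←0x01
7: ✓ CMP  NZCV=0000
8: · ADDVS
9: · ADDLE
10: ✓ ADDVC  r0←0xdf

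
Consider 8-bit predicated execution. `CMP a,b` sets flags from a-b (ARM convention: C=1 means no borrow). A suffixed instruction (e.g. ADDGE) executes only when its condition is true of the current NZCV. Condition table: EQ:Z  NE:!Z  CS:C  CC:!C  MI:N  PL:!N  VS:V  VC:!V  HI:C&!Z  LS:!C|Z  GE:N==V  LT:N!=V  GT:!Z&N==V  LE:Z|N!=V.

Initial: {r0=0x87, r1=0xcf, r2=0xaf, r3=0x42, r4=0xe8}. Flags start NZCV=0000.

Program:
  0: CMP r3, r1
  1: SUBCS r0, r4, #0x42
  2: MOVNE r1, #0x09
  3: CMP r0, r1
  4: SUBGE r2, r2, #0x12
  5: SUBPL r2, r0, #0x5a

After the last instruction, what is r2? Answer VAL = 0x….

VAL = 0x2d

[0] flags=0000 → (cmp)
[1] flags=0000 CS?F → skip
[2] flags=0000 NE?T → r1=0x09
[3] flags=0011 → (cmp)
[4] flags=0011 GE?F → skip
[5] flags=0011 PL?T → r2=0x2d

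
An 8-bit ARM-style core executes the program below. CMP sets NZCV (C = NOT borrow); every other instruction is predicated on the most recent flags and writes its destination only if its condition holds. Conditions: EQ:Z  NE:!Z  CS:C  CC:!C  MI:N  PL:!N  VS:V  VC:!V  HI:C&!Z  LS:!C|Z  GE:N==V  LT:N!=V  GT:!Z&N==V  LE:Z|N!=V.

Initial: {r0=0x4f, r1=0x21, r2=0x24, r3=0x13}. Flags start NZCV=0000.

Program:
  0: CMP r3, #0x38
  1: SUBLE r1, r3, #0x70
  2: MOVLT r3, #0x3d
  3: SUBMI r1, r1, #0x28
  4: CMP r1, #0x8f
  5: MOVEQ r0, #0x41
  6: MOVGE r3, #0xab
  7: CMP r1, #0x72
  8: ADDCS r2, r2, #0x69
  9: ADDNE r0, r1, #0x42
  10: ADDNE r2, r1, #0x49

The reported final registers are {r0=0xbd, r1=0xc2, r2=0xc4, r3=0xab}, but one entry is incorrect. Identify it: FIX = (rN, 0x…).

[0] flags=1000 → (cmp)
[1] flags=1000 LE?T → r1=0xa3
[2] flags=1000 LT?T → r3=0x3d
[3] flags=1000 MI?T → r1=0x7b
[4] flags=1001 → (cmp)
[5] flags=1001 EQ?F → skip
[6] flags=1001 GE?T → r3=0xab
[7] flags=0010 → (cmp)
[8] flags=0010 CS?T → r2=0x8d
[9] flags=0010 NE?T → r0=0xbd
[10] flags=0010 NE?T → r2=0xc4

FIX = (r1, 0x7b)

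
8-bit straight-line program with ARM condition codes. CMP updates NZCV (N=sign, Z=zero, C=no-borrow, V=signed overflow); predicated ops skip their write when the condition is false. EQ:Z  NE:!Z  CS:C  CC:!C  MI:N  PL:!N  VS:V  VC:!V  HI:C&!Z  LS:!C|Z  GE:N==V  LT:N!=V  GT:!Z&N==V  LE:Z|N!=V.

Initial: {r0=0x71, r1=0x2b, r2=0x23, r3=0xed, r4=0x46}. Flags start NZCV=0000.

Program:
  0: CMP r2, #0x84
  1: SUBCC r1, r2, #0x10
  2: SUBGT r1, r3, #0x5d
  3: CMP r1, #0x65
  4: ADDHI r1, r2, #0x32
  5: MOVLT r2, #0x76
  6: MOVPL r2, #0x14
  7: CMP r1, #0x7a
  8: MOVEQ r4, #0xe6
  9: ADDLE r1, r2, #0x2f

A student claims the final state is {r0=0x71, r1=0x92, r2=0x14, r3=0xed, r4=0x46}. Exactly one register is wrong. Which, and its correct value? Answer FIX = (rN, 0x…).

0: ✓ CMP  NZCV=1001
1: ✓ SUBCC  r1←0x13
2: ✓ SUBGT  r1←0x90
3: ✓ CMP  NZCV=0011
4: ✓ ADDHI  r1←0x55
5: ✓ MOVLT  r2←0x76
6: ✓ MOVPL  r2←0x14
7: ✓ CMP  NZCV=1000
8: · MOVEQ
9: ✓ ADDLE  r1←0x43

FIX = (r1, 0x43)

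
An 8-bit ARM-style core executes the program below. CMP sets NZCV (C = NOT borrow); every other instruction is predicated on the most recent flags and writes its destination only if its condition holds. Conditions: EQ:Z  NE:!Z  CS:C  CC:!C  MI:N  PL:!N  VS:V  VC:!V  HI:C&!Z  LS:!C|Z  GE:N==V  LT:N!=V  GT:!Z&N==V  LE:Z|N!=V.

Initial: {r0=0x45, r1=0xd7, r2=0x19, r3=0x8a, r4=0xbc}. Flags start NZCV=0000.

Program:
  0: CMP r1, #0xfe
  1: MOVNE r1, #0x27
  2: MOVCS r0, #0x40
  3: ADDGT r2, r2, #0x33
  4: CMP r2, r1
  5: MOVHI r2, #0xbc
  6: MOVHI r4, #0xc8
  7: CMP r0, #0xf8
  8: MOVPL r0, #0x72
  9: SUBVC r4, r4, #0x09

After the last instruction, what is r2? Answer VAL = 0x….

VAL = 0x19

0: ✓ CMP  NZCV=1000
1: ✓ MOVNE  r1←0x27
2: · MOVCS
3: · ADDGT
4: ✓ CMP  NZCV=1000
5: · MOVHI
6: · MOVHI
7: ✓ CMP  NZCV=0000
8: ✓ MOVPL  r0←0x72
9: ✓ SUBVC  r4←0xb3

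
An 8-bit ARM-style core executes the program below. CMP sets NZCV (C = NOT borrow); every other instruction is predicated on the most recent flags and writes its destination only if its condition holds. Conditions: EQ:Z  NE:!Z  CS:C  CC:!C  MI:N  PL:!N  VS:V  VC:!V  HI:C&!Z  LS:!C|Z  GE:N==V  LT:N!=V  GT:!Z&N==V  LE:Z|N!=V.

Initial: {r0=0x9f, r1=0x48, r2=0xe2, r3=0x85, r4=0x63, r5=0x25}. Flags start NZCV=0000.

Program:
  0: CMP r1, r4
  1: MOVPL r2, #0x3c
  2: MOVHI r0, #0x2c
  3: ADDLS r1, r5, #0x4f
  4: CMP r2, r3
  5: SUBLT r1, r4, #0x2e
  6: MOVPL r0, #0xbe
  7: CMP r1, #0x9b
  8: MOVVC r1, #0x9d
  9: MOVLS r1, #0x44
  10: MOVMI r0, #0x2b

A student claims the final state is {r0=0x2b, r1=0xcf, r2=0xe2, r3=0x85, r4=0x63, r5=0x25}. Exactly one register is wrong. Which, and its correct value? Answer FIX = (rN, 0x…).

0: ✓ CMP  NZCV=1000
1: · MOVPL
2: · MOVHI
3: ✓ ADDLS  r1←0x74
4: ✓ CMP  NZCV=0010
5: · SUBLT
6: ✓ MOVPL  r0←0xbe
7: ✓ CMP  NZCV=1001
8: · MOVVC
9: ✓ MOVLS  r1←0x44
10: ✓ MOVMI  r0←0x2b

FIX = (r1, 0x44)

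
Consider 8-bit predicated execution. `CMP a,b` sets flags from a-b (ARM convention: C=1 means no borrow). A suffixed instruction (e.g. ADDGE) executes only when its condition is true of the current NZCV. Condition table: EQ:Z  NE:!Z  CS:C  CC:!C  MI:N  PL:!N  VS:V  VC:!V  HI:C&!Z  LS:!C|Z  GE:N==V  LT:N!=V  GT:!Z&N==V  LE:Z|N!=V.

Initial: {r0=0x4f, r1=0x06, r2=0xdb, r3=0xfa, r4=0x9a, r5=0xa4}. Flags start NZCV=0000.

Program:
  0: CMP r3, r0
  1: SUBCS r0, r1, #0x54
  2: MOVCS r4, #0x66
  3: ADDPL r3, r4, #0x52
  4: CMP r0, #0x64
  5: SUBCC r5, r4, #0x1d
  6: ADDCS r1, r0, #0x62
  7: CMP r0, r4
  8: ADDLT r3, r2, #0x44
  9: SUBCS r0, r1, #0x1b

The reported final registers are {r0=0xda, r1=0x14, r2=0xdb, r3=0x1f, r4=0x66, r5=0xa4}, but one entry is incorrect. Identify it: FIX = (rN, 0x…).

0: ✓ CMP  NZCV=1010
1: ✓ SUBCS  r0←0xb2
2: ✓ MOVCS  r4←0x66
3: · ADDPL
4: ✓ CMP  NZCV=0011
5: · SUBCC
6: ✓ ADDCS  r1←0x14
7: ✓ CMP  NZCV=0011
8: ✓ ADDLT  r3←0x1f
9: ✓ SUBCS  r0←0xf9

FIX = (r0, 0xf9)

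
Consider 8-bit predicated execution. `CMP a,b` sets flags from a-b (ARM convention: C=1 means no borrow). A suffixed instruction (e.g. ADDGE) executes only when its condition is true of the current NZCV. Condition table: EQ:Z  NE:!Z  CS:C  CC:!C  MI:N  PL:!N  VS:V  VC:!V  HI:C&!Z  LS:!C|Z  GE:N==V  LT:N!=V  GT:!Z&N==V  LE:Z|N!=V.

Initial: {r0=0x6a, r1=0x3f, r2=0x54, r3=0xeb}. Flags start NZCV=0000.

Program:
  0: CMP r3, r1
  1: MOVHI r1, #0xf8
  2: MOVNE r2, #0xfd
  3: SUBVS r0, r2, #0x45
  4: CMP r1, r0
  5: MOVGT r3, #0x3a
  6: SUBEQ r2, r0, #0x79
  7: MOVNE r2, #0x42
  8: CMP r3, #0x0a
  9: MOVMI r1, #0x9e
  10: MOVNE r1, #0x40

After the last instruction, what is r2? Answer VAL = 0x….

VAL = 0x42

0: ✓ CMP  NZCV=1010
1: ✓ MOVHI  r1←0xf8
2: ✓ MOVNE  r2←0xfd
3: · SUBVS
4: ✓ CMP  NZCV=1010
5: · MOVGT
6: · SUBEQ
7: ✓ MOVNE  r2←0x42
8: ✓ CMP  NZCV=1010
9: ✓ MOVMI  r1←0x9e
10: ✓ MOVNE  r1←0x40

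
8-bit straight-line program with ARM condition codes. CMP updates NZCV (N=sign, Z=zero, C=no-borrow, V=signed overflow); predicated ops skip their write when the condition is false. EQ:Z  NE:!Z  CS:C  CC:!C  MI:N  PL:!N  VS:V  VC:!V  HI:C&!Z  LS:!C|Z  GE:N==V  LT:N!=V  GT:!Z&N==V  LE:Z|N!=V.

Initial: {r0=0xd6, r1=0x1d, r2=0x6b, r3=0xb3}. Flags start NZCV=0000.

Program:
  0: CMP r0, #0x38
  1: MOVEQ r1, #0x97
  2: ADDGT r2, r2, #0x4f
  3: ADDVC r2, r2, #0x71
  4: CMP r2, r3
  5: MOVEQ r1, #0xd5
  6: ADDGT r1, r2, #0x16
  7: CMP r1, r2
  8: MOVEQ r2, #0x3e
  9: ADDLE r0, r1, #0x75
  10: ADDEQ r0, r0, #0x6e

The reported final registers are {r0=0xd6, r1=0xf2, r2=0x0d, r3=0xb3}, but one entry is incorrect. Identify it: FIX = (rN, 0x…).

[0] flags=1010 → (cmp)
[1] flags=1010 EQ?F → skip
[2] flags=1010 GT?F → skip
[3] flags=1010 VC?T → r2=0xdc
[4] flags=0010 → (cmp)
[5] flags=0010 EQ?F → skip
[6] flags=0010 GT?T → r1=0xf2
[7] flags=0010 → (cmp)
[8] flags=0010 EQ?F → skip
[9] flags=0010 LE?F → skip
[10] flags=0010 EQ?F → skip

FIX = (r2, 0xdc)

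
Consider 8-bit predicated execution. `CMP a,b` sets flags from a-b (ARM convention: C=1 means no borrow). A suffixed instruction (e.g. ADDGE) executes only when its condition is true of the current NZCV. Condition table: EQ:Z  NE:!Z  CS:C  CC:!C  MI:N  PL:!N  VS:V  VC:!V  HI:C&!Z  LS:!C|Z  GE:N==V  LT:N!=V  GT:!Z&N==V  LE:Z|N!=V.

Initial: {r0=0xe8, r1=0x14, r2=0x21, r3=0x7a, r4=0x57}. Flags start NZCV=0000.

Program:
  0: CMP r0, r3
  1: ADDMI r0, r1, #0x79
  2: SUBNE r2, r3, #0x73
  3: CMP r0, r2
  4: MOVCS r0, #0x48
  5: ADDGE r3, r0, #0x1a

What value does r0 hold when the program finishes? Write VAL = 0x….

VAL = 0x48

0: ✓ CMP  NZCV=0011
1: · ADDMI
2: ✓ SUBNE  r2←0x07
3: ✓ CMP  NZCV=1010
4: ✓ MOVCS  r0←0x48
5: · ADDGE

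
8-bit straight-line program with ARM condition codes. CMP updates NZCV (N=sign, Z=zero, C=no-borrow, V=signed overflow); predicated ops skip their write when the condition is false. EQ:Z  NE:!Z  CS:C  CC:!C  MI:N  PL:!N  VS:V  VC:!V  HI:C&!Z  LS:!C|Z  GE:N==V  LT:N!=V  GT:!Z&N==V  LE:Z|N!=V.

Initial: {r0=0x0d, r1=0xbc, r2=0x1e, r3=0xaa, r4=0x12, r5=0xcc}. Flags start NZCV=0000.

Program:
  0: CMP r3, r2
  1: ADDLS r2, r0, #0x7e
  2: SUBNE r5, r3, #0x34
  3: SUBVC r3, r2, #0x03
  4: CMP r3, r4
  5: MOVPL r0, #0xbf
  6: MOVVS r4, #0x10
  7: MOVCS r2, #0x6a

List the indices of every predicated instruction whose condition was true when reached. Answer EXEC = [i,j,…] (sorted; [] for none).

EXEC = [2,3,5,7]

0: ✓ CMP  NZCV=1010
1: · ADDLS
2: ✓ SUBNE  r5←0x76
3: ✓ SUBVC  r3←0x1b
4: ✓ CMP  NZCV=0010
5: ✓ MOVPL  r0←0xbf
6: · MOVVS
7: ✓ MOVCS  r2←0x6a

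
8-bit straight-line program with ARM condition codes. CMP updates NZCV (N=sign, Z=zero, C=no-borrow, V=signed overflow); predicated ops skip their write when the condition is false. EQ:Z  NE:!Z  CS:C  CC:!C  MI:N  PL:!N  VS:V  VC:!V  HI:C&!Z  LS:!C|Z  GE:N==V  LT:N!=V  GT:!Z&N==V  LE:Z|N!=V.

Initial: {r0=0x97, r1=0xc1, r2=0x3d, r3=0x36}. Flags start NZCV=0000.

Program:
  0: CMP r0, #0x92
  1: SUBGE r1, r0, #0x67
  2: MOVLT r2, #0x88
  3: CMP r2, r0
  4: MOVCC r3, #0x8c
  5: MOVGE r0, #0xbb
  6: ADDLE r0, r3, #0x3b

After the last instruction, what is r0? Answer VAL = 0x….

[0] flags=0010 → (cmp)
[1] flags=0010 GE?T → r1=0x30
[2] flags=0010 LT?F → skip
[3] flags=1001 → (cmp)
[4] flags=1001 CC?T → r3=0x8c
[5] flags=1001 GE?T → r0=0xbb
[6] flags=1001 LE?F → skip

VAL = 0xbb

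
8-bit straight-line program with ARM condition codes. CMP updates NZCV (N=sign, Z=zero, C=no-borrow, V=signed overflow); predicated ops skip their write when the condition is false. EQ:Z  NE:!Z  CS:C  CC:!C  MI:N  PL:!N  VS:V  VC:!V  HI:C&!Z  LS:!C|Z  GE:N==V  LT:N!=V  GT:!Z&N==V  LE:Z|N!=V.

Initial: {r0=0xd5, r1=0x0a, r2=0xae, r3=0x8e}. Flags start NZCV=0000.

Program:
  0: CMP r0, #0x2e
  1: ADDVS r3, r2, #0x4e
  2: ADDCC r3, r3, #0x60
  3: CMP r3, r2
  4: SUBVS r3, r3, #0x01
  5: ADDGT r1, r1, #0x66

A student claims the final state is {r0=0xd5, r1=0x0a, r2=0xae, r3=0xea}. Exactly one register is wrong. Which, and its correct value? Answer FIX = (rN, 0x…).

0: ✓ CMP  NZCV=1010
1: · ADDVS
2: · ADDCC
3: ✓ CMP  NZCV=1000
4: · SUBVS
5: · ADDGT

FIX = (r3, 0x8e)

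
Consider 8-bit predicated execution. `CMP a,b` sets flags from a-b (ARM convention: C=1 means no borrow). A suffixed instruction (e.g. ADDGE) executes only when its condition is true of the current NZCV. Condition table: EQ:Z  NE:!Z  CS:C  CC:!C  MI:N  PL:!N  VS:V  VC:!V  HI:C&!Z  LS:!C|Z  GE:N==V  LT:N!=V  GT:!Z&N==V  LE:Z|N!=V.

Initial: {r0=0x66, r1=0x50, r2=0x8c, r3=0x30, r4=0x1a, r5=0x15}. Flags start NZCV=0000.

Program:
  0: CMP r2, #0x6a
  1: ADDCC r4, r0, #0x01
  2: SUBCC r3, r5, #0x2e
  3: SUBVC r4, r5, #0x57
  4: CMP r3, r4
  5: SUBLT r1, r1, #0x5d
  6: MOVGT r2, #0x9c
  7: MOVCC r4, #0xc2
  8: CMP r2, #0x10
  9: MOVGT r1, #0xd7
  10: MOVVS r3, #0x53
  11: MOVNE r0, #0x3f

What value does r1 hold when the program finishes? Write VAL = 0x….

0: ✓ CMP  NZCV=0011
1: · ADDCC
2: · SUBCC
3: · SUBVC
4: ✓ CMP  NZCV=0010
5: · SUBLT
6: ✓ MOVGT  r2←0x9c
7: · MOVCC
8: ✓ CMP  NZCV=1010
9: · MOVGT
10: · MOVVS
11: ✓ MOVNE  r0←0x3f

VAL = 0x50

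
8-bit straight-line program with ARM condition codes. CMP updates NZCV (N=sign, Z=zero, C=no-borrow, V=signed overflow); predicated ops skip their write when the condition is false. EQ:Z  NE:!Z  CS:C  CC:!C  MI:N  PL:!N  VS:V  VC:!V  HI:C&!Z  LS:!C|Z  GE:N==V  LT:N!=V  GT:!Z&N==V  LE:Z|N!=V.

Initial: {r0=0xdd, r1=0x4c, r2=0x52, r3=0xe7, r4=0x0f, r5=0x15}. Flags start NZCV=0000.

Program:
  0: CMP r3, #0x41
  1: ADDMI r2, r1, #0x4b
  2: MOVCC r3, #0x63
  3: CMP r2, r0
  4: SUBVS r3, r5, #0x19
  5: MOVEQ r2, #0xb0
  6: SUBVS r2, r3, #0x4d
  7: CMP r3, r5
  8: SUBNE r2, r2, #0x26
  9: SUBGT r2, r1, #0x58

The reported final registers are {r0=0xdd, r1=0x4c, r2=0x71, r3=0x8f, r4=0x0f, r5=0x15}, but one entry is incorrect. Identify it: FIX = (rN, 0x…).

FIX = (r3, 0xe7)

[0] flags=1010 → (cmp)
[1] flags=1010 MI?T → r2=0x97
[2] flags=1010 CC?F → skip
[3] flags=1000 → (cmp)
[4] flags=1000 VS?F → skip
[5] flags=1000 EQ?F → skip
[6] flags=1000 VS?F → skip
[7] flags=1010 → (cmp)
[8] flags=1010 NE?T → r2=0x71
[9] flags=1010 GT?F → skip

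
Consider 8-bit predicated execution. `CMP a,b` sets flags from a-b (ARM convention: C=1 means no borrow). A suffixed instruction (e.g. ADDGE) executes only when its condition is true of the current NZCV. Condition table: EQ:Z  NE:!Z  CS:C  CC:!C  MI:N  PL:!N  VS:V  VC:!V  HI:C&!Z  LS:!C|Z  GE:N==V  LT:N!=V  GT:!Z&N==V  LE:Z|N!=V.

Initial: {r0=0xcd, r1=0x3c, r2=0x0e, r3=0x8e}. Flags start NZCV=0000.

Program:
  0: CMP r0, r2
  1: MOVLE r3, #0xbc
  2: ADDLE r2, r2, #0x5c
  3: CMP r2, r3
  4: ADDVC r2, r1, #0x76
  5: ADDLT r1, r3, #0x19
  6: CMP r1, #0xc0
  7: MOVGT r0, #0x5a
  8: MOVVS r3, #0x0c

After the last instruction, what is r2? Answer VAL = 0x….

0: ✓ CMP  NZCV=1010
1: ✓ MOVLE  r3←0xbc
2: ✓ ADDLE  r2←0x6a
3: ✓ CMP  NZCV=1001
4: · ADDVC
5: · ADDLT
6: ✓ CMP  NZCV=0000
7: ✓ MOVGT  r0←0x5a
8: · MOVVS

VAL = 0x6a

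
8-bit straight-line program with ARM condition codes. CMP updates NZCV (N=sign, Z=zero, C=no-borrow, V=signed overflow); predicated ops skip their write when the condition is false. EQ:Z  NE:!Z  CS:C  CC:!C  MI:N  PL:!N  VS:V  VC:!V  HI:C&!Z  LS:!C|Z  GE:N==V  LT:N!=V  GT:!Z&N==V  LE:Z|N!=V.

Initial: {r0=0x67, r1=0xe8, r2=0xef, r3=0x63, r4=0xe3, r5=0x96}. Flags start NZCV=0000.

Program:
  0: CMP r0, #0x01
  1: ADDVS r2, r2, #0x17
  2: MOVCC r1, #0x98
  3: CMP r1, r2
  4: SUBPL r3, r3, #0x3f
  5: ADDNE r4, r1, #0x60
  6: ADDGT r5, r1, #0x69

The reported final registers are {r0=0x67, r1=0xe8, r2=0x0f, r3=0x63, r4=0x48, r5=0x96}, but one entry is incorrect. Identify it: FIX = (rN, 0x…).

FIX = (r2, 0xef)

[0] flags=0010 → (cmp)
[1] flags=0010 VS?F → skip
[2] flags=0010 CC?F → skip
[3] flags=1000 → (cmp)
[4] flags=1000 PL?F → skip
[5] flags=1000 NE?T → r4=0x48
[6] flags=1000 GT?F → skip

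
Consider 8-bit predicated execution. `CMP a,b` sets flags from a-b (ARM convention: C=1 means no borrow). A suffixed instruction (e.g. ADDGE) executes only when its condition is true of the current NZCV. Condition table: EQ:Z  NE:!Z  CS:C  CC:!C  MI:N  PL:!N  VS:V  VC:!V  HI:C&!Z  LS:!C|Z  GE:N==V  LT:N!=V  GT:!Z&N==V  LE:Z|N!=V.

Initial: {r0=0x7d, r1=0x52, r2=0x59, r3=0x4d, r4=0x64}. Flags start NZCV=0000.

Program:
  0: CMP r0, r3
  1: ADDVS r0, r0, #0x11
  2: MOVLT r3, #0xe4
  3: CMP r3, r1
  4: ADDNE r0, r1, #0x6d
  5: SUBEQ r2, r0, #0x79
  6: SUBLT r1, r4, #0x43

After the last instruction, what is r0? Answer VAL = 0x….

VAL = 0xbf

0: ✓ CMP  NZCV=0010
1: · ADDVS
2: · MOVLT
3: ✓ CMP  NZCV=1000
4: ✓ ADDNE  r0←0xbf
5: · SUBEQ
6: ✓ SUBLT  r1←0x21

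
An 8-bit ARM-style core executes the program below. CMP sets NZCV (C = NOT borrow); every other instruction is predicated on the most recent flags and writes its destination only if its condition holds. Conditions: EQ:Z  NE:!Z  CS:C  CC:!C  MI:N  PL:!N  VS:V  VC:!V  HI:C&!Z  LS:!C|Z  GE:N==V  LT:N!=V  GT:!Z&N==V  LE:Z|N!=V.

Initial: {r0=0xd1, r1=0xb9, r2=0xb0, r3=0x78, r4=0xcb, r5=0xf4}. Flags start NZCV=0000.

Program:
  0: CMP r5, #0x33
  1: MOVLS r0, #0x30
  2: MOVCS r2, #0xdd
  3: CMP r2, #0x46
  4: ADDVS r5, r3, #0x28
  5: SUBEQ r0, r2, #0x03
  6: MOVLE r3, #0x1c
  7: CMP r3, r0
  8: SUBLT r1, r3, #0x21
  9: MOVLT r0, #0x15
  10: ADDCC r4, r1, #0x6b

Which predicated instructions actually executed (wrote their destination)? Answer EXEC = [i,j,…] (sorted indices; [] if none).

EXEC = [2,6,10]

0: ✓ CMP  NZCV=1010
1: · MOVLS
2: ✓ MOVCS  r2←0xdd
3: ✓ CMP  NZCV=1010
4: · ADDVS
5: · SUBEQ
6: ✓ MOVLE  r3←0x1c
7: ✓ CMP  NZCV=0000
8: · SUBLT
9: · MOVLT
10: ✓ ADDCC  r4←0x24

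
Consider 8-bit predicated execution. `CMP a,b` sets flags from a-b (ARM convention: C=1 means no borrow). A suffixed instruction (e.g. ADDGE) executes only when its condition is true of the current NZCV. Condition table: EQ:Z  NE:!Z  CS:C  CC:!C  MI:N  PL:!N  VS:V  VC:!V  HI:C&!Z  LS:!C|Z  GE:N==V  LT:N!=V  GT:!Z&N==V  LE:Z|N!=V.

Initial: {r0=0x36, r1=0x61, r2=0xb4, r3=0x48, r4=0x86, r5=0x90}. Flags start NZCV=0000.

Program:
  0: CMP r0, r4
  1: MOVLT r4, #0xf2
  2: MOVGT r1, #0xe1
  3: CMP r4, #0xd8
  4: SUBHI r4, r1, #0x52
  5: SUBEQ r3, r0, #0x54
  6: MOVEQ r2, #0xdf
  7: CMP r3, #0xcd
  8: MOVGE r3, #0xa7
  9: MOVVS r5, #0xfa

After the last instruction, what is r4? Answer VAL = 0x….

0: ✓ CMP  NZCV=1001
1: · MOVLT
2: ✓ MOVGT  r1←0xe1
3: ✓ CMP  NZCV=1000
4: · SUBHI
5: · SUBEQ
6: · MOVEQ
7: ✓ CMP  NZCV=0000
8: ✓ MOVGE  r3←0xa7
9: · MOVVS

VAL = 0x86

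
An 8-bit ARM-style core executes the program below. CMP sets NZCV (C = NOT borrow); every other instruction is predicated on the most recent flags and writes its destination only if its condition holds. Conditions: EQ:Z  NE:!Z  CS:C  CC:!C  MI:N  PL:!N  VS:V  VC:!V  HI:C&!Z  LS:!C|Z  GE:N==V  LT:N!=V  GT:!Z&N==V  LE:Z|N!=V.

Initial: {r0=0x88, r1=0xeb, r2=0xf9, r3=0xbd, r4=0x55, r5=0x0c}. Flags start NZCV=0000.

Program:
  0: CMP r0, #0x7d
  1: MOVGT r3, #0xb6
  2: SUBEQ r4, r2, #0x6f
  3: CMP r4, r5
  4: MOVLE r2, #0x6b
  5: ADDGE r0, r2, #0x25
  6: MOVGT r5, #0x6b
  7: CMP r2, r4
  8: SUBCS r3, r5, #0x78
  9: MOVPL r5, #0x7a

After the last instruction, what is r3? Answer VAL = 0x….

VAL = 0xf3

[0] flags=0011 → (cmp)
[1] flags=0011 GT?F → skip
[2] flags=0011 EQ?F → skip
[3] flags=0010 → (cmp)
[4] flags=0010 LE?F → skip
[5] flags=0010 GE?T → r0=0x1e
[6] flags=0010 GT?T → r5=0x6b
[7] flags=1010 → (cmp)
[8] flags=1010 CS?T → r3=0xf3
[9] flags=1010 PL?F → skip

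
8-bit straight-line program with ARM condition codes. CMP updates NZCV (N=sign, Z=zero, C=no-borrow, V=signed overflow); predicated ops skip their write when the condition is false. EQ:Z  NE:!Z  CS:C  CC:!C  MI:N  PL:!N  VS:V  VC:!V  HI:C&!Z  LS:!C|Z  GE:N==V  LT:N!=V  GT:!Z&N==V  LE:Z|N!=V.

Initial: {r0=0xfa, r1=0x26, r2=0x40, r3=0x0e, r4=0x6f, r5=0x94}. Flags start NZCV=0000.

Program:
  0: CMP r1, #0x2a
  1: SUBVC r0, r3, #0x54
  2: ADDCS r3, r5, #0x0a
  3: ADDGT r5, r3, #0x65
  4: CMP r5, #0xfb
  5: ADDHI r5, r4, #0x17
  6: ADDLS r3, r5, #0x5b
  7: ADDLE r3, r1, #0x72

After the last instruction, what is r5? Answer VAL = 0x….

[0] flags=1000 → (cmp)
[1] flags=1000 VC?T → r0=0xba
[2] flags=1000 CS?F → skip
[3] flags=1000 GT?F → skip
[4] flags=1000 → (cmp)
[5] flags=1000 HI?F → skip
[6] flags=1000 LS?T → r3=0xef
[7] flags=1000 LE?T → r3=0x98

VAL = 0x94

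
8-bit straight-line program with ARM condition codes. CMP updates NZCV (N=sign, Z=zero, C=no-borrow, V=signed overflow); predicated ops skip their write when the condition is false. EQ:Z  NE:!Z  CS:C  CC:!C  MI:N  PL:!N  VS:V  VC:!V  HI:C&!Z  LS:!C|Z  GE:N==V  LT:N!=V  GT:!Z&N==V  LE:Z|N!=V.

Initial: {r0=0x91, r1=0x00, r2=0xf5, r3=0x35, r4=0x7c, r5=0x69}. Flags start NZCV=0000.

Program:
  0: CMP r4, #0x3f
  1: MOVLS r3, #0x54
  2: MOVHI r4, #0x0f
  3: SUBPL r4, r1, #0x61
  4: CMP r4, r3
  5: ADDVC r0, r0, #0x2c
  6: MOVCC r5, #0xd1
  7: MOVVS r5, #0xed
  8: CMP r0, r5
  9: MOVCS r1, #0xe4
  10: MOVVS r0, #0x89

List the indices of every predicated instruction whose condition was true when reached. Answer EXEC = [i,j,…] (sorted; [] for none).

0: ✓ CMP  NZCV=0010
1: · MOVLS
2: ✓ MOVHI  r4←0x0f
3: ✓ SUBPL  r4←0x9f
4: ✓ CMP  NZCV=0011
5: · ADDVC
6: · MOVCC
7: ✓ MOVVS  r5←0xed
8: ✓ CMP  NZCV=1000
9: · MOVCS
10: · MOVVS

EXEC = [2,3,7]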